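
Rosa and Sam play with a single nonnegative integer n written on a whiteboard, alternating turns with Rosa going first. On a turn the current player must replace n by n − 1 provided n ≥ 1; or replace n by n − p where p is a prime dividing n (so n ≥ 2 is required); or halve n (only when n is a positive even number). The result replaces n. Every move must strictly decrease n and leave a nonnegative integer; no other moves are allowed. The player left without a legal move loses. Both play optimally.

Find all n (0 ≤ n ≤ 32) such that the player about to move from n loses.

0, 4, 9, 14, 20, 24, 30

Positions with no move are L. A position that does have a move is losing for the player to move precisely when every available move leads to a winning position for the opponent. Fill in the labels:
n=0: no move → L
n=1: reaches L-position 0 → W
n=2: reaches L-position 0 → W
n=3: reaches L-position 0 → W
n=4: only reaches 2(W), 3(W), all W → L
n=5: reaches L-position 0 → W
n=6: reaches L-position 4 → W
n=7: reaches L-position 0 → W
n=8: reaches L-position 4 → W
n=9: only reaches 6(W), 8(W), all W → L
n=10: reaches L-position 9 → W
n=11: reaches L-position 0 → W
n=12: reaches L-position 9 → W
n=13: reaches L-position 0 → W
n=14: only reaches 7(W), 12(W), 13(W), all W → L
n=15: reaches L-position 14 → W
n=16: reaches L-position 14 → W
n=17: reaches L-position 0 → W
n=18: reaches L-position 9 → W
n=19: reaches L-position 0 → W
n=20: only reaches 10(W), 15(W), 18(W), 19(W), all W → L
n=21: reaches L-position 14 → W
n=22: reaches L-position 20 → W
n=23: reaches L-position 0 → W
n=24: only reaches 12(W), 21(W), 22(W), 23(W), all W → L
n=25: reaches L-position 20 → W
n=26: reaches L-position 24 → W
n=27: reaches L-position 24 → W
n=28: reaches L-position 14 → W
n=29: reaches L-position 0 → W
n=30: only reaches 15(W), 25(W), 27(W), 28(W), 29(W), all W → L
n=31: reaches L-position 0 → W
n=32: reaches L-position 30 → W
Reading off the rows marked L gives the requested list; there are 7 such values of n.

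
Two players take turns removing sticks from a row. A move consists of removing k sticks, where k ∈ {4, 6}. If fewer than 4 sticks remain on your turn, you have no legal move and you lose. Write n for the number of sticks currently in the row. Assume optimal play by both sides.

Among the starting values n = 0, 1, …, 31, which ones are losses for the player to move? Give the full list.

Classify positions by backward induction: terminal positions (no move available) are L. From any other position, the mover wins iff some move reaches an L.
n=0: no move → L
n=1: no move → L
n=2: no move → L
n=3: no move → L
n=4: can move to 0, which is L ⇒ W
n=5: can move to 1, which is L ⇒ W
n=6: can move to 2, which is L ⇒ W
n=7: can move to 3, which is L ⇒ W
n=8: can move to 2, which is L ⇒ W
n=9: can move to 3, which is L ⇒ W
n=10: moves to 6(W), 4(W); every one is W ⇒ L
n=11: moves to 7(W), 5(W); every one is W ⇒ L
n=12: moves to 8(W), 6(W); every one is W ⇒ L
n=13: moves to 9(W), 7(W); every one is W ⇒ L
n=14: can move to 10, which is L ⇒ W
n=15: can move to 11, which is L ⇒ W
n=16: can move to 12, which is L ⇒ W
n=17: can move to 13, which is L ⇒ W
n=18: can move to 12, which is L ⇒ W
n=19: can move to 13, which is L ⇒ W
n=20: moves to 16(W), 14(W); every one is W ⇒ L
n=21: moves to 17(W), 15(W); every one is W ⇒ L
n=22: moves to 18(W), 16(W); every one is W ⇒ L
n=23: moves to 19(W), 17(W); every one is W ⇒ L
n=24: can move to 20, which is L ⇒ W
n=25: can move to 21, which is L ⇒ W
n=26: can move to 22, which is L ⇒ W
n=27: can move to 23, which is L ⇒ W
n=28: can move to 22, which is L ⇒ W
n=29: can move to 23, which is L ⇒ W
n=30: moves to 26(W), 24(W); every one is W ⇒ L
n=31: moves to 27(W), 25(W); every one is W ⇒ L
Reading off the rows marked L gives the requested list; there are 14 such values of n.

0, 1, 2, 3, 10, 11, 12, 13, 20, 21, 22, 23, 30, 31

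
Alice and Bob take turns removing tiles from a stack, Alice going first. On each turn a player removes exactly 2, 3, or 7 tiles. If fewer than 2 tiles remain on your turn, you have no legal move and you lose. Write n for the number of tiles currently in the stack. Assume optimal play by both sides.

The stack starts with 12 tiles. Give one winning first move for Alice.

Use the standard recursion: the mover loses at a terminal position; elsewhere, the mover wins exactly when some move hands the opponent an L position.
n=0: no move → L
n=1: no move → L
n=2: W (go to 0, an L position)
n=3: W (go to 1, an L position)
n=4: W (go to 1, an L position)
n=5: L (options 3(W), 2(W) are all W)
n=6: L (options 4(W), 3(W) are all W)
n=7: W (go to 5, an L position)
n=8: W (go to 6, an L position)
n=9: W (go to 6, an L position)
n=10: L (options 8(W), 7(W), 3(W) are all W)
n=11: L (options 9(W), 8(W), 4(W) are all W)
n=12: W (go to 10, an L position)
From 12, the L positions reachable in one move are: 10, 5. Any move reaching one of these is winning.

Remove 2, leaving 10.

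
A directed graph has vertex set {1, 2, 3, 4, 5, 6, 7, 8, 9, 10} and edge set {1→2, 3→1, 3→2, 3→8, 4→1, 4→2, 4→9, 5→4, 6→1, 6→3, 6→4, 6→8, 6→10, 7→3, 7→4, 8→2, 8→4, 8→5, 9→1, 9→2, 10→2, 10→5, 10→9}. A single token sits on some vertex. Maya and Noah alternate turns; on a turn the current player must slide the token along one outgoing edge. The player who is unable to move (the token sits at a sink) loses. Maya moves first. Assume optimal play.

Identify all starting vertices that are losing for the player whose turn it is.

Work bottom-up. With no move the player to move loses. Otherwise the position is W if at least one move leads to an L position for the opponent, and L if every move leads to a W.
Every edge goes from a vertex to one that appears earlier in the order 2, 1, 9, 4, 5, 10, 8, 3, 6, 7, so processing vertices in that order labels each vertex after all of its successors.
2: no outgoing edge → L
1: →2(L), so W
9: →2(L), so W
4: →2(L), so W
5: →4(W) only, which is W, so L
10: →5(L), so W
8: →5(L), so W
3: →2(L), so W
6: →3(W), 8(W), 10(W), 4(W), 1(W) — all W, so L
7: →3(W), 4(W) — all W, so L
Reading off the rows marked L gives the requested list; there are 4 such vertices.

2, 5, 6, 7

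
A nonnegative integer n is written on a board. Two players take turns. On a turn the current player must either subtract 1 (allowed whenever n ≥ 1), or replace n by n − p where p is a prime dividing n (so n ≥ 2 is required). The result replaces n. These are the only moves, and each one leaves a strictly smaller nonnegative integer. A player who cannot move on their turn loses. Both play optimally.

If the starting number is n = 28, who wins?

Work bottom-up. With no move the player to move loses. Otherwise the position is W if at least one move leads to an L position for the opponent, and L if every move leads to a W.
n=0: no move → L
n=1: can move to 0, which is L ⇒ W
n=2: can move to 0, which is L ⇒ W
n=3: can move to 0, which is L ⇒ W
n=4: moves to 2(W), 3(W); every one is W ⇒ L
n=5: can move to 0, which is L ⇒ W
n=6: can move to 4, which is L ⇒ W
n=7: can move to 0, which is L ⇒ W
n=8: moves to 6(W), 7(W); every one is W ⇒ L
n=9: can move to 8, which is L ⇒ W
n=10: can move to 8, which is L ⇒ W
n=11: can move to 0, which is L ⇒ W
n=12: moves to 9(W), 10(W), 11(W); every one is W ⇒ L
n=13: can move to 0, which is L ⇒ W
n=14: can move to 12, which is L ⇒ W
n=15: can move to 12, which is L ⇒ W
n=16: moves to 14(W), 15(W); every one is W ⇒ L
n=17: can move to 0, which is L ⇒ W
n=18: can move to 16, which is L ⇒ W
n=19: can move to 0, which is L ⇒ W
n=20: moves to 15(W), 18(W), 19(W); every one is W ⇒ L
n=21: can move to 20, which is L ⇒ W
n=22: can move to 20, which is L ⇒ W
n=23: can move to 0, which is L ⇒ W
n=24: moves to 21(W), 22(W), 23(W); every one is W ⇒ L
n=25: can move to 20, which is L ⇒ W
n=26: can move to 24, which is L ⇒ W
n=27: can move to 24, which is L ⇒ W
n=28: moves to 21(W), 26(W), 27(W); every one is W ⇒ L
The starting position 28 is L: whatever the player to move does, the opponent receives a W position.

The second player wins.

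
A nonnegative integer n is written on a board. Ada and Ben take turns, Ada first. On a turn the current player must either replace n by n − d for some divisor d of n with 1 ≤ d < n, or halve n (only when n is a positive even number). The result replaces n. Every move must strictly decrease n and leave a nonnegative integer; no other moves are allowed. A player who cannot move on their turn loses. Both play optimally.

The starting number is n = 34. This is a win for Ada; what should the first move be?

Positions with no move are L. A position that does have a move is losing for the player to move precisely when every available move leads to a winning position for the opponent. Fill in the labels:
n=0: no move → L
n=1: no move → L
n=2: reaches L-position 1 → W
n=3: only reaches 2(W), which is W → L
n=4: reaches L-position 3 → W
n=5: only reaches 4(W), which is W → L
n=6: reaches L-position 3 → W
n=7: only reaches 6(W), which is W → L
n=8: reaches L-position 7 → W
n=9: only reaches 6(W), 8(W), all W → L
n=10: reaches L-position 5 → W
n=11: only reaches 10(W), which is W → L
n=12: reaches L-position 9 → W
n=13: only reaches 12(W), which is W → L
n=14: reaches L-position 7 → W
n=15: only reaches 10(W), 12(W), 14(W), all W → L
n=16: reaches L-position 15 → W
n=17: only reaches 16(W), which is W → L
n=18: reaches L-position 9 → W
n=19: only reaches 18(W), which is W → L
n=20: reaches L-position 15 → W
n=21: only reaches 14(W), 18(W), 20(W), all W → L
n=22: reaches L-position 11 → W
n=23: only reaches 22(W), which is W → L
n=24: reaches L-position 21 → W
n=25: only reaches 20(W), 24(W), all W → L
n=26: reaches L-position 13 → W
n=27: only reaches 18(W), 24(W), 26(W), all W → L
n=28: reaches L-position 21 → W
n=29: only reaches 28(W), which is W → L
n=30: reaches L-position 15 → W
n=31: only reaches 30(W), which is W → L
n=32: reaches L-position 31 → W
n=33: only reaches 22(W), 30(W), 32(W), all W → L
n=34: reaches L-position 17 → W
From 34, the L positions reachable in one move are: 17, 33. Any move reaching one of these is winning.

Move to 17.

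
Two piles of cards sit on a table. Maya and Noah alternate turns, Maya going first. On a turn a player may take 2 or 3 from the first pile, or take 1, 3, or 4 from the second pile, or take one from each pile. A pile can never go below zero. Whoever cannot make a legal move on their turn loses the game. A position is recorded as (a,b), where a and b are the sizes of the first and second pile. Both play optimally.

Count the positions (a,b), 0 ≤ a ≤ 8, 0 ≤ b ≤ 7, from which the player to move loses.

22

Build the W/L table. Terminal = L. A non-terminal position is W if it has a move to some L; otherwise it is L.
Every move lowers a or b (never raises either), so fill the grid row by row in increasing a, and left to right within a row: each cell's successors are then already labelled.
      b=0  b=1  b=2  b=3  b=4  b=5  b=6  b=7
a=0:    L    W    L    W    W    W    W    L
a=1:    L    W    L    W    W    W    W    L
a=2:    W    W    W    W    L    W    L    W
a=3:    W    L    W    L    W    W    W    W
a=4:    W    L    W    L    W    W    W    W
a=5:    L    W    W    W    W    L    W    L
a=6:    L    W    L    W    W    W    W    L
a=7:    W    W    L    W    L    W    W    W
a=8:    W    L    W    W    W    W    L    W
Cells with no legal move (terminal, hence L): (0,0), (1,0).
The remaining L cells, each justified by listing all of its moves:
(0,2): →(0,1)(W) only, which is W, so L
(0,7): →(0,6)(W), (0,4)(W), (0,3)(W) — all W, so L
(1,2): →(1,1)(W), (0,1)(W) — all W, so L
(1,7): →(1,6)(W), (1,4)(W), (1,3)(W), (0,6)(W) — all W, so L
(2,4): →(0,4)(W), (2,3)(W), (2,1)(W), (2,0)(W), (1,3)(W) — all W, so L
(2,6): →(0,6)(W), (2,5)(W), (2,3)(W), (2,2)(W), (1,5)(W) — all W, so L
(3,1): →(1,1)(W), (0,1)(W), (3,0)(W), (2,0)(W) — all W, so L
(3,3): →(1,3)(W), (0,3)(W), (3,2)(W), (3,0)(W), (2,2)(W) — all W, so L
(4,1): →(2,1)(W), (1,1)(W), (4,0)(W), (3,0)(W) — all W, so L
(4,3): →(2,3)(W), (1,3)(W), (4,2)(W), (4,0)(W), (3,2)(W) — all W, so L
(5,0): →(3,0)(W), (2,0)(W) — all W, so L
(5,5): →(3,5)(W), (2,5)(W), (5,4)(W), (5,2)(W), (5,1)(W), (4,4)(W) — all W, so L
(5,7): →(3,7)(W), (2,7)(W), (5,6)(W), (5,4)(W), (5,3)(W), (4,6)(W) — all W, so L
(6,0): →(4,0)(W), (3,0)(W) — all W, so L
(6,2): →(4,2)(W), (3,2)(W), (6,1)(W), (5,1)(W) — all W, so L
(6,7): →(4,7)(W), (3,7)(W), (6,6)(W), (6,4)(W), (6,3)(W), (5,6)(W) — all W, so L
(7,2): →(5,2)(W), (4,2)(W), (7,1)(W), (6,1)(W) — all W, so L
(7,4): →(5,4)(W), (4,4)(W), (7,3)(W), (7,1)(W), (7,0)(W), (6,3)(W) — all W, so L
(8,1): →(6,1)(W), (5,1)(W), (8,0)(W), (7,0)(W) — all W, so L
(8,6): →(6,6)(W), (5,6)(W), (8,5)(W), (8,3)(W), (8,2)(W), (7,5)(W) — all W, so L
Every other cell has at least one move into one of the L cells above, so it is W.
L cells per row: a=0: 3, a=1: 3, a=2: 2, a=3: 2, a=4: 2, a=5: 3, a=6: 3, a=7: 2, a=8: 2; total 22.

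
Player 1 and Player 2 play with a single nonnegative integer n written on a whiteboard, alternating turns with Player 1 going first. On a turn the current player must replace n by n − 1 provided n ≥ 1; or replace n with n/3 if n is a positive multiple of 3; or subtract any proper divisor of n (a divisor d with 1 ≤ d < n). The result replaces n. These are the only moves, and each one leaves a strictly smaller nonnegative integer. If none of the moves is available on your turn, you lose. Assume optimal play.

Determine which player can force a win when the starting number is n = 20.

Use the standard recursion: the mover loses at a terminal position; elsewhere, the mover wins exactly when some move hands the opponent an L position.
n=0: no move → L
n=1: W (go to 0, an L position)
n=2: L (sole option 1(W) is W)
n=3: W (go to 2, an L position)
n=4: W (go to 2, an L position)
n=5: L (sole option 4(W) is W)
n=6: W (go to 2, an L position)
n=7: L (sole option 6(W) is W)
n=8: W (go to 7, an L position)
n=9: L (options 3(W), 6(W), 8(W) are all W)
n=10: W (go to 5, an L position)
n=11: L (sole option 10(W) is W)
n=12: W (go to 9, an L position)
n=13: L (sole option 12(W) is W)
n=14: W (go to 7, an L position)
n=15: W (go to 5, an L position)
n=16: L (options 8(W), 12(W), 14(W), 15(W) are all W)
n=17: W (go to 16, an L position)
n=18: W (go to 9, an L position)
n=19: L (sole option 18(W) is W)
n=20: W (go to 16, an L position)
From 20 Player 1 can move to 16, reaching an L position.

Player 1 wins.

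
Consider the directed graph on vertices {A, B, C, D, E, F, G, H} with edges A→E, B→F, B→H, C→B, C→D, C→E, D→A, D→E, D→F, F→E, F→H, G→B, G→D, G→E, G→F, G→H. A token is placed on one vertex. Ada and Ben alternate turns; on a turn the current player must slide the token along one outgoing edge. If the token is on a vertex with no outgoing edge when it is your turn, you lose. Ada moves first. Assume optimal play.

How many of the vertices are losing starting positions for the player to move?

Work bottom-up. With no move the player to move loses. Otherwise the position is W if at least one move leads to an L position for the opponent, and L if every move leads to a W.
Every edge goes from a vertex to one that appears earlier in the order E, H, A, F, B, D, G, C, so processing vertices in that order labels each vertex after all of its successors.
E: no outgoing edge → L
H: no outgoing edge → L
A: W (go to E, an L position)
F: W (go to H, an L position)
B: W (go to H, an L position)
D: W (go to E, an L position)
G: W (go to H, an L position)
C: W (go to E, an L position)
The L vertices are E, H; that is 2 in all.

2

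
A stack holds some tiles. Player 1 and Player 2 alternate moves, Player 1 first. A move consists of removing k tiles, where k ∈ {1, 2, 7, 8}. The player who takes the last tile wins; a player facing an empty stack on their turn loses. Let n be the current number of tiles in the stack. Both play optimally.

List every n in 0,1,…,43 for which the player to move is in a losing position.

Work bottom-up. With no move the player to move loses. Otherwise the position is W if at least one move leads to an L position for the opponent, and L if every move leads to a W.
n=0: no move → L
n=1: W (go to 0, an L position)
n=2: W (go to 0, an L position)
n=3: L (options 2(W), 1(W) are all W)
n=4: W (go to 3, an L position)
n=5: W (go to 3, an L position)
n=6: L (options 5(W), 4(W) are all W)
n=7: W (go to 6, an L position)
n=8: W (go to 6, an L position)
n=9: L (options 8(W), 7(W), 2(W), 1(W) are all W)
n=10: W (go to 9, an L position)
n=11: W (go to 9, an L position)
n=12: L (options 11(W), 10(W), 5(W), 4(W) are all W)
n=13: W (go to 12, an L position)
n=14: W (go to 12, an L position)
n=15: L (options 14(W), 13(W), 8(W), 7(W) are all W)
n=16: W (go to 15, an L position)
n=17: W (go to 15, an L position)
n=18: L (options 17(W), 16(W), 11(W), 10(W) are all W)
n=19: W (go to 18, an L position)
n=20: W (go to 18, an L position)
n=21: L (options 20(W), 19(W), 14(W), 13(W) are all W)
n=22: W (go to 21, an L position)
n=23: W (go to 21, an L position)
n=24: L (options 23(W), 22(W), 17(W), 16(W) are all W)
n=25: W (go to 24, an L position)
n=26: W (go to 24, an L position)
n=27: L (options 26(W), 25(W), 20(W), 19(W) are all W)
n=28: W (go to 27, an L position)
n=29: W (go to 27, an L position)
n=30: L (options 29(W), 28(W), 23(W), 22(W) are all W)
n=31: W (go to 30, an L position)
n=32: W (go to 30, an L position)
n=33: L (options 32(W), 31(W), 26(W), 25(W) are all W)
n=34: W (go to 33, an L position)
n=35: W (go to 33, an L position)
n=36: L (options 35(W), 34(W), 29(W), 28(W) are all W)
n=37: W (go to 36, an L position)
n=38: W (go to 36, an L position)
n=39: L (options 38(W), 37(W), 32(W), 31(W) are all W)
n=40: W (go to 39, an L position)
n=41: W (go to 39, an L position)
n=42: L (options 41(W), 40(W), 35(W), 34(W) are all W)
n=43: W (go to 42, an L position)
Reading off the rows marked L gives the requested list; there are 15 such values of n.

0, 3, 6, 9, 12, 15, 18, 21, 24, 27, 30, 33, 36, 39, 42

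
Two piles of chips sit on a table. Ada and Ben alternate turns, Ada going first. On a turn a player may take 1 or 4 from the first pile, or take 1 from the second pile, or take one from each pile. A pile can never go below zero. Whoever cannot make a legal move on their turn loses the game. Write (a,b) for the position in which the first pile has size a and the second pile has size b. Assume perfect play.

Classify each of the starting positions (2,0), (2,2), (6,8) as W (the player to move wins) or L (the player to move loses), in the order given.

(2,0): L, (2,2): L, (6,8): W

Use the standard recursion: the mover loses at a terminal position; elsewhere, the mover wins exactly when some move hands the opponent an L position.
No move ever increases a pile, so every position that can arise here has a ≤ 6 and b ≤ 8; it is enough to label the cells with 0 ≤ a ≤ 6 and 0 ≤ b ≤ 8.
Every move lowers a or b (never raises either), so fill the grid row by row in increasing a, and left to right within a row: each cell's successors are then already labelled.
      b=0  b=1  b=2  b=3  b=4  b=5  b=6  b=7  b=8
a=0:    L    W    L    W    L    W    L    W    L
a=1:    W    W    W    W    W    W    W    W    W
a=2:    L    W    L    W    L    W    L    W    L
a=3:    W    W    W    W    W    W    W    W    W
a=4:    W    L    W    L    W    L    W    L    W
a=5:    L    W    W    W    W    W    W    W    W
a=6:    W    W    W    L    W    L    W    L    W
Cells with no legal move (terminal, hence L): (0,0).
The remaining L cells, each justified by listing all of its moves:
(0,2): the only move is to (0,1)(W), a W ⇒ L
(0,4): the only move is to (0,3)(W), a W ⇒ L
(0,6): the only move is to (0,5)(W), a W ⇒ L
(0,8): the only move is to (0,7)(W), a W ⇒ L
(2,0): the only move is to (1,0)(W), a W ⇒ L
(2,2): moves to (1,2)(W), (2,1)(W), (1,1)(W); every one is W ⇒ L
(2,4): moves to (1,4)(W), (2,3)(W), (1,3)(W); every one is W ⇒ L
(2,6): moves to (1,6)(W), (2,5)(W), (1,5)(W); every one is W ⇒ L
(2,8): moves to (1,8)(W), (2,7)(W), (1,7)(W); every one is W ⇒ L
(4,1): moves to (3,1)(W), (0,1)(W), (4,0)(W), (3,0)(W); every one is W ⇒ L
(4,3): moves to (3,3)(W), (0,3)(W), (4,2)(W), (3,2)(W); every one is W ⇒ L
(4,5): moves to (3,5)(W), (0,5)(W), (4,4)(W), (3,4)(W); every one is W ⇒ L
(4,7): moves to (3,7)(W), (0,7)(W), (4,6)(W), (3,6)(W); every one is W ⇒ L
(5,0): moves to (4,0)(W), (1,0)(W); every one is W ⇒ L
(6,3): moves to (5,3)(W), (2,3)(W), (6,2)(W), (5,2)(W); every one is W ⇒ L
(6,5): moves to (5,5)(W), (2,5)(W), (6,4)(W), (5,4)(W); every one is W ⇒ L
(6,7): moves to (5,7)(W), (2,7)(W), (6,6)(W), (5,6)(W); every one is W ⇒ L
Every other cell has at least one move into one of the L cells above, so it is W.
(2,0): one of the L cells justified above, so L
(2,2): one of the L cells justified above, so L
(6,8): the move to (2,8) reaches an L cell, so W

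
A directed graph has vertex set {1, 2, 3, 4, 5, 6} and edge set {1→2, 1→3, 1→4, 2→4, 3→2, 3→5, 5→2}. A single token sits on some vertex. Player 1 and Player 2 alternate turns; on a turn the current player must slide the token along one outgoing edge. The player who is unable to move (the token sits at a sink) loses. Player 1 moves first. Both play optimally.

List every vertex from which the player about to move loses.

4, 5, 6

Compute win/loss labels from the base case upward. A position with no move is L. Any other position is W if it can reach an L in one move, else L.
Every edge goes from a vertex to one that appears earlier in the order 4, 6, 2, 5, 3, 1, so processing vertices in that order labels each vertex after all of its successors.
4: no outgoing edge → L
6: no outgoing edge → L
2: reaches L-position 4 → W
5: only reaches 2(W), which is W → L
3: reaches L-position 5 → W
1: reaches L-position 4 → W
Reading off the rows marked L gives the requested list; there are 3 such vertices.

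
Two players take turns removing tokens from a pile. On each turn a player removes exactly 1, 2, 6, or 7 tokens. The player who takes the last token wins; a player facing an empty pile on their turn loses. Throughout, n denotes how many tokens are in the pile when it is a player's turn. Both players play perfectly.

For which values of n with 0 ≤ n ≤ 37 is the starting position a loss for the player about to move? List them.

0, 3, 8, 11, 16, 19, 24, 27, 32, 35

Label each position W (a win for the player to move) or L (a loss). A position with no legal move is L; any other position is W exactly when some move reaches an L, and L when every move reaches a W.
n=0: no move → L
n=1: W (go to 0, an L position)
n=2: W (go to 0, an L position)
n=3: L (options 2(W), 1(W) are all W)
n=4: W (go to 3, an L position)
n=5: W (go to 3, an L position)
n=6: W (go to 0, an L position)
n=7: W (go to 0, an L position)
n=8: L (options 7(W), 6(W), 2(W), 1(W) are all W)
n=9: W (go to 8, an L position)
n=10: W (go to 8, an L position)
n=11: L (options 10(W), 9(W), 5(W), 4(W) are all W)
n=12: W (go to 11, an L position)
n=13: W (go to 11, an L position)
n=14: W (go to 8, an L position)
n=15: W (go to 8, an L position)
n=16: L (options 15(W), 14(W), 10(W), 9(W) are all W)
n=17: W (go to 16, an L position)
n=18: W (go to 16, an L position)
n=19: L (options 18(W), 17(W), 13(W), 12(W) are all W)
n=20: W (go to 19, an L position)
n=21: W (go to 19, an L position)
n=22: W (go to 16, an L position)
n=23: W (go to 16, an L position)
n=24: L (options 23(W), 22(W), 18(W), 17(W) are all W)
n=25: W (go to 24, an L position)
n=26: W (go to 24, an L position)
n=27: L (options 26(W), 25(W), 21(W), 20(W) are all W)
n=28: W (go to 27, an L position)
n=29: W (go to 27, an L position)
n=30: W (go to 24, an L position)
n=31: W (go to 24, an L position)
n=32: L (options 31(W), 30(W), 26(W), 25(W) are all W)
n=33: W (go to 32, an L position)
n=34: W (go to 32, an L position)
n=35: L (options 34(W), 33(W), 29(W), 28(W) are all W)
n=36: W (go to 35, an L position)
n=37: W (go to 35, an L position)
The losing starting values of n are exactly the entries labelled L in this table (10 of them).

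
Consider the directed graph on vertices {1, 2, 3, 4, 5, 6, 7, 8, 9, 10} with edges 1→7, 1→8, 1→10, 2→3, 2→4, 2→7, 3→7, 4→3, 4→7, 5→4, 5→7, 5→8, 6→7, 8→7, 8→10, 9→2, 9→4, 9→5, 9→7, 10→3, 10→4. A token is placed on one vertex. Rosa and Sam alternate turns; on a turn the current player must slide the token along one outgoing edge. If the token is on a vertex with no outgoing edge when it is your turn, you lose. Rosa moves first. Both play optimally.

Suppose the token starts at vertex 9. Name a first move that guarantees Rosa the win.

Move to 7.

Work bottom-up. With no move the player to move loses. Otherwise the position is W if at least one move leads to an L position for the opponent, and L if every move leads to a W.
Every edge goes from a vertex to one that appears earlier in the order 7, 3, 4, 2, 10, 8, 5, 9, 1, 6, so processing vertices in that order labels each vertex after all of its successors.
7: no outgoing edge → L
3: →7(L), so W
4: →7(L), so W
2: →7(L), so W
10: →4(W), 3(W) — all W, so L
8: →10(L), so W
5: →7(L), so W
9: →7(L), so W
1: →10(L), so W
6: →7(L), so W
From 9, the L positions reachable in one move are: 7.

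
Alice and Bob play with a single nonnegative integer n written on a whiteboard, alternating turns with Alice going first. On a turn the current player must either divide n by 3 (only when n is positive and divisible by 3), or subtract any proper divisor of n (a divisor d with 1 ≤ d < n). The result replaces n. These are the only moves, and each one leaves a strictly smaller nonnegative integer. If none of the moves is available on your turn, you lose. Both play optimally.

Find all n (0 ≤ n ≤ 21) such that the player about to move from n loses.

0, 1, 4, 7, 9, 11, 13, 15, 17, 19

Work bottom-up. With no move the player to move loses. Otherwise the position is W if at least one move leads to an L position for the opponent, and L if every move leads to a W.
n=0: no move → L
n=1: no move → L
n=2: W (go to 1, an L position)
n=3: W (go to 1, an L position)
n=4: L (options 2(W), 3(W) are all W)
n=5: W (go to 4, an L position)
n=6: W (go to 4, an L position)
n=7: L (sole option 6(W) is W)
n=8: W (go to 4, an L position)
n=9: L (options 3(W), 6(W), 8(W) are all W)
n=10: W (go to 9, an L position)
n=11: L (sole option 10(W) is W)
n=12: W (go to 4, an L position)
n=13: L (sole option 12(W) is W)
n=14: W (go to 7, an L position)
n=15: L (options 5(W), 10(W), 12(W), 14(W) are all W)
n=16: W (go to 15, an L position)
n=17: L (sole option 16(W) is W)
n=18: W (go to 9, an L position)
n=19: L (sole option 18(W) is W)
n=20: W (go to 15, an L position)
n=21: W (go to 7, an L position)
The losing starting values of n are exactly the entries labelled L in this table (10 of them).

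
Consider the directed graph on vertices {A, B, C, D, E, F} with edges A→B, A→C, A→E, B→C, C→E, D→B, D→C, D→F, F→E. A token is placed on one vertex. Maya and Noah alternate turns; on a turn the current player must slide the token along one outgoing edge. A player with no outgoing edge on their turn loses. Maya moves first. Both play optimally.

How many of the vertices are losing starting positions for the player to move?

Positions with no move are L. A position that does have a move is losing for the player to move precisely when every available move leads to a winning position for the opponent. Fill in the labels:
Every edge goes from a vertex to one that appears earlier in the order E, C, B, F, A, D, so processing vertices in that order labels each vertex after all of its successors.
E: no outgoing edge → L
C: →E(L), so W
B: →C(W) only, which is W, so L
F: →E(L), so W
A: →B(L), so W
D: →B(L), so W
The L vertices are B, E; that is 2 in all.

2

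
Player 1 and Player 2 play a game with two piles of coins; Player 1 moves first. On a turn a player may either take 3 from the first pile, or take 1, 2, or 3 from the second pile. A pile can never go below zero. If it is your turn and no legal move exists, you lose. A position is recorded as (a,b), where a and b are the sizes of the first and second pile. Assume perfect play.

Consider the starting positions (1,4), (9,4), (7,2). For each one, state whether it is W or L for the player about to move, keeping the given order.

(1,4): L, (9,4): W, (7,2): W

Use the standard recursion: the mover loses at a terminal position; elsewhere, the mover wins exactly when some move hands the opponent an L position.
No move ever increases a pile, so every position that can arise here has a ≤ 9 and b ≤ 4; it is enough to label the cells with 0 ≤ a ≤ 9 and 0 ≤ b ≤ 4.
Every move lowers a or b (never raises either), so fill the grid row by row in increasing a, and left to right within a row: each cell's successors are then already labelled.
      b=0  b=1  b=2  b=3  b=4
a=0:    L    W    W    W    L
a=1:    L    W    W    W    L
a=2:    L    W    W    W    L
a=3:    W    L    W    W    W
a=4:    W    L    W    W    W
a=5:    W    L    W    W    W
a=6:    L    W    W    W    L
a=7:    L    W    W    W    L
a=8:    L    W    W    W    L
a=9:    W    L    W    W    W
Cells with no legal move (terminal, hence L): (0,0), (1,0), (2,0).
The remaining L cells, each justified by listing all of its moves:
(0,4): only reaches (0,3)(W), (0,2)(W), (0,1)(W), all W → L
(1,4): only reaches (1,3)(W), (1,2)(W), (1,1)(W), all W → L
(2,4): only reaches (2,3)(W), (2,2)(W), (2,1)(W), all W → L
(3,1): only reaches (0,1)(W), (3,0)(W), all W → L
(4,1): only reaches (1,1)(W), (4,0)(W), all W → L
(5,1): only reaches (2,1)(W), (5,0)(W), all W → L
(6,0): only reaches (3,0)(W), which is W → L
(6,4): only reaches (3,4)(W), (6,3)(W), (6,2)(W), (6,1)(W), all W → L
(7,0): only reaches (4,0)(W), which is W → L
(7,4): only reaches (4,4)(W), (7,3)(W), (7,2)(W), (7,1)(W), all W → L
(8,0): only reaches (5,0)(W), which is W → L
(8,4): only reaches (5,4)(W), (8,3)(W), (8,2)(W), (8,1)(W), all W → L
(9,1): only reaches (6,1)(W), (9,0)(W), all W → L
Every other cell has at least one move into one of the L cells above, so it is W.
(1,4): one of the L cells justified above, so L
(9,4): the move to (6,4) reaches an L cell, so W
(7,2): the move to (7,0) reaches an L cell, so W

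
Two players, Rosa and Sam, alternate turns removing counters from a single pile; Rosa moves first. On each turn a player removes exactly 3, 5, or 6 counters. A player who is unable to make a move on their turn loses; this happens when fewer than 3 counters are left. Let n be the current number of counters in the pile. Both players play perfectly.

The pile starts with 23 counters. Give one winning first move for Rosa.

Remove 3, leaving 20.

Build the W/L table. Terminal = L. A non-terminal position is W if it has a move to some L; otherwise it is L.
n=0: no move → L
n=1: no move → L
n=2: no move → L
n=3: can move to 0, which is L ⇒ W
n=4: can move to 1, which is L ⇒ W
n=5: can move to 2, which is L ⇒ W
n=6: can move to 1, which is L ⇒ W
n=7: can move to 2, which is L ⇒ W
n=8: can move to 2, which is L ⇒ W
n=9: moves to 6(W), 4(W), 3(W); every one is W ⇒ L
n=10: moves to 7(W), 5(W), 4(W); every one is W ⇒ L
n=11: moves to 8(W), 6(W), 5(W); every one is W ⇒ L
n=12: can move to 9, which is L ⇒ W
n=13: can move to 10, which is L ⇒ W
n=14: can move to 11, which is L ⇒ W
n=15: can move to 10, which is L ⇒ W
n=16: can move to 11, which is L ⇒ W
n=17: can move to 11, which is L ⇒ W
n=18: moves to 15(W), 13(W), 12(W); every one is W ⇒ L
n=19: moves to 16(W), 14(W), 13(W); every one is W ⇒ L
n=20: moves to 17(W), 15(W), 14(W); every one is W ⇒ L
n=21: can move to 18, which is L ⇒ W
n=22: can move to 19, which is L ⇒ W
n=23: can move to 20, which is L ⇒ W
From 23, the L positions reachable in one move are: 20, 18. Any move reaching one of these is winning.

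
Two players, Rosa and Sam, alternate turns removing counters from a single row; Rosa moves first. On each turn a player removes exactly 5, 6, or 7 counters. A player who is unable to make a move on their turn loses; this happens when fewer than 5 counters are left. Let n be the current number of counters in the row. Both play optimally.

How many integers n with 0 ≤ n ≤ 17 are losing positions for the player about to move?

Label each position W (a win for the player to move) or L (a loss). A position with no legal move is L; any other position is W exactly when some move reaches an L, and L when every move reaches a W.
n=0: no move → L
n=1: no move → L
n=2: no move → L
n=3: no move → L
n=4: no move → L
n=5: can move to 0, which is L ⇒ W
n=6: can move to 1, which is L ⇒ W
n=7: can move to 2, which is L ⇒ W
n=8: can move to 3, which is L ⇒ W
n=9: can move to 4, which is L ⇒ W
n=10: can move to 4, which is L ⇒ W
n=11: can move to 4, which is L ⇒ W
n=12: moves to 7(W), 6(W), 5(W); every one is W ⇒ L
n=13: moves to 8(W), 7(W), 6(W); every one is W ⇒ L
n=14: moves to 9(W), 8(W), 7(W); every one is W ⇒ L
n=15: moves to 10(W), 9(W), 8(W); every one is W ⇒ L
n=16: moves to 11(W), 10(W), 9(W); every one is W ⇒ L
n=17: can move to 12, which is L ⇒ W
L entries with 0 ≤ n ≤ 17: n = 0, 1, 2, 3, 4, 12, 13, 14, 15, 16; that makes 10.

10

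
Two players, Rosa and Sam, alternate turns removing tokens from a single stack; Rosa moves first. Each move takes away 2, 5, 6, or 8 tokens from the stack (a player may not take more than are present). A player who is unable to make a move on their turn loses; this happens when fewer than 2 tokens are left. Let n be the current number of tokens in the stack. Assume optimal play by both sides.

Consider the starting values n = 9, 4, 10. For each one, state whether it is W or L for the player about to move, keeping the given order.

Work bottom-up. With no move the player to move loses. Otherwise the position is W if at least one move leads to an L position for the opponent, and L if every move leads to a W.
n=0: no move → L
n=1: no move → L
n=2: W (go to 0, an L position)
n=3: W (go to 1, an L position)
n=4: L (sole option 2(W) is W)
n=5: W (go to 0, an L position)
n=6: W (go to 4, an L position)
n=7: W (go to 1, an L position)
n=8: W (go to 0, an L position)
n=9: W (go to 4, an L position)
n=10: W (go to 4, an L position)

9: W, 4: L, 10: W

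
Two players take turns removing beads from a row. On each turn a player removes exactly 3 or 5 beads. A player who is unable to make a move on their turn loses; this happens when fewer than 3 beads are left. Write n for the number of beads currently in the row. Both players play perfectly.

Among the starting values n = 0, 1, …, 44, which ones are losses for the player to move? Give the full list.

0, 1, 2, 8, 9, 10, 16, 17, 18, 24, 25, 26, 32, 33, 34, 40, 41, 42

Classify positions by backward induction: terminal positions (no move available) are L. From any other position, the mover wins iff some move reaches an L.
n=0: no move → L
n=1: no move → L
n=2: no move → L
n=3: can move to 0, which is L ⇒ W
n=4: can move to 1, which is L ⇒ W
n=5: can move to 2, which is L ⇒ W
n=6: can move to 1, which is L ⇒ W
n=7: can move to 2, which is L ⇒ W
n=8: moves to 5(W), 3(W); every one is W ⇒ L
n=9: moves to 6(W), 4(W); every one is W ⇒ L
n=10: moves to 7(W), 5(W); every one is W ⇒ L
n=11: can move to 8, which is L ⇒ W
n=12: can move to 9, which is L ⇒ W
n=13: can move to 10, which is L ⇒ W
n=14: can move to 9, which is L ⇒ W
n=15: can move to 10, which is L ⇒ W
n=16: moves to 13(W), 11(W); every one is W ⇒ L
n=17: moves to 14(W), 12(W); every one is W ⇒ L
n=18: moves to 15(W), 13(W); every one is W ⇒ L
n=19: can move to 16, which is L ⇒ W
n=20: can move to 17, which is L ⇒ W
n=21: can move to 18, which is L ⇒ W
n=22: can move to 17, which is L ⇒ W
n=23: can move to 18, which is L ⇒ W
n=24: moves to 21(W), 19(W); every one is W ⇒ L
n=25: moves to 22(W), 20(W); every one is W ⇒ L
n=26: moves to 23(W), 21(W); every one is W ⇒ L
n=27: can move to 24, which is L ⇒ W
n=28: can move to 25, which is L ⇒ W
n=29: can move to 26, which is L ⇒ W
n=30: can move to 25, which is L ⇒ W
n=31: can move to 26, which is L ⇒ W
n=32: moves to 29(W), 27(W); every one is W ⇒ L
n=33: moves to 30(W), 28(W); every one is W ⇒ L
n=34: moves to 31(W), 29(W); every one is W ⇒ L
n=35: can move to 32, which is L ⇒ W
n=36: can move to 33, which is L ⇒ W
n=37: can move to 34, which is L ⇒ W
n=38: can move to 33, which is L ⇒ W
n=39: can move to 34, which is L ⇒ W
n=40: moves to 37(W), 35(W); every one is W ⇒ L
n=41: moves to 38(W), 36(W); every one is W ⇒ L
n=42: moves to 39(W), 37(W); every one is W ⇒ L
n=43: can move to 40, which is L ⇒ W
n=44: can move to 41, which is L ⇒ W
Reading off the rows marked L gives the requested list; there are 18 such values of n.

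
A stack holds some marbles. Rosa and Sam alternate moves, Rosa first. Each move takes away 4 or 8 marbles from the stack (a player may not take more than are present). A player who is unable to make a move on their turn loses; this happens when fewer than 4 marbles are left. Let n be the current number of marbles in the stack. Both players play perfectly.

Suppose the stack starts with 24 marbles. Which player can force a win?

Sam wins.

Classify positions by backward induction: terminal positions (no move available) are L. From any other position, the mover wins iff some move reaches an L.
n=0: no move → L
n=1: no move → L
n=2: no move → L
n=3: no move → L
n=4: W (go to 0, an L position)
n=5: W (go to 1, an L position)
n=6: W (go to 2, an L position)
n=7: W (go to 3, an L position)
n=8: W (go to 0, an L position)
n=9: W (go to 1, an L position)
n=10: W (go to 2, an L position)
n=11: W (go to 3, an L position)
n=12: L (options 8(W), 4(W) are all W)
n=13: L (options 9(W), 5(W) are all W)
n=14: L (options 10(W), 6(W) are all W)
n=15: L (options 11(W), 7(W) are all W)
n=16: W (go to 12, an L position)
n=17: W (go to 13, an L position)
n=18: W (go to 14, an L position)
n=19: W (go to 15, an L position)
n=20: W (go to 12, an L position)
n=21: W (go to 13, an L position)
n=22: W (go to 14, an L position)
n=23: W (go to 15, an L position)
n=24: L (options 20(W), 16(W) are all W)
Every move from 24 reaches a W position, so the mover loses.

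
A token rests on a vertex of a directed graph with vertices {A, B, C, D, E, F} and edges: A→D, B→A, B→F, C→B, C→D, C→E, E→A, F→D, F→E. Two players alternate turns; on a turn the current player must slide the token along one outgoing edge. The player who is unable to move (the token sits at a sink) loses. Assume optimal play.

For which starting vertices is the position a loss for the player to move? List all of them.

B, D, E

Use the standard recursion: the mover loses at a terminal position; elsewhere, the mover wins exactly when some move hands the opponent an L position.
Every edge goes from a vertex to one that appears earlier in the order D, A, E, F, B, C, so processing vertices in that order labels each vertex after all of its successors.
D: no outgoing edge → L
A: →D(L), so W
E: →A(W) only, which is W, so L
F: →E(L), so W
B: →F(W), A(W) — all W, so L
C: →B(L), so W
The losing starting vertices are exactly the entries labelled L in this table (3 of them).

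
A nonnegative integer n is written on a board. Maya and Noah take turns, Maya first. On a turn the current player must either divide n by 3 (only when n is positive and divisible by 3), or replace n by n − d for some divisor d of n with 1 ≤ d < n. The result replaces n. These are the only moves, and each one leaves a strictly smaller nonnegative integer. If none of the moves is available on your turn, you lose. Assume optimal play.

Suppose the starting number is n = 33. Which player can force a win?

Positions with no move are L. A position that does have a move is losing for the player to move precisely when every available move leads to a winning position for the opponent. Fill in the labels:
n=0: no move → L
n=1: no move → L
n=2: reaches L-position 1 → W
n=3: reaches L-position 1 → W
n=4: only reaches 2(W), 3(W), all W → L
n=5: reaches L-position 4 → W
n=6: reaches L-position 4 → W
n=7: only reaches 6(W), which is W → L
n=8: reaches L-position 4 → W
n=9: only reaches 3(W), 6(W), 8(W), all W → L
n=10: reaches L-position 9 → W
n=11: only reaches 10(W), which is W → L
n=12: reaches L-position 4 → W
n=13: only reaches 12(W), which is W → L
n=14: reaches L-position 7 → W
n=15: only reaches 5(W), 10(W), 12(W), 14(W), all W → L
n=16: reaches L-position 15 → W
n=17: only reaches 16(W), which is W → L
n=18: reaches L-position 9 → W
n=19: only reaches 18(W), which is W → L
n=20: reaches L-position 15 → W
n=21: reaches L-position 7 → W
n=22: reaches L-position 11 → W
n=23: only reaches 22(W), which is W → L
n=24: reaches L-position 23 → W
n=25: only reaches 20(W), 24(W), all W → L
n=26: reaches L-position 13 → W
n=27: reaches L-position 9 → W
n=28: only reaches 14(W), 21(W), 24(W), 26(W), 27(W), all W → L
n=29: reaches L-position 28 → W
n=30: reaches L-position 15 → W
n=31: only reaches 30(W), which is W → L
n=32: reaches L-position 28 → W
n=33: reaches L-position 11 → W
From 33 Maya can move to 11, reaching an L position.

Maya wins.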